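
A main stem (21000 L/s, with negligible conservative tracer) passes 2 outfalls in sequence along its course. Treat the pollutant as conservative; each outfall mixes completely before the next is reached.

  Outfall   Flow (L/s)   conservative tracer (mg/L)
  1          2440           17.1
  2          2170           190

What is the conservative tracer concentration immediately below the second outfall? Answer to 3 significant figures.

17.7 mg/L

Below outfall 1: Q → 23440 L/s, C = (21000·0 + 2440·17.10)/23440 = 1.780 mg/L.
Below outfall 2: Q → 25610 L/s, C = (23440·1.780 + 2170·190.0)/25610 = 17.73 mg/L.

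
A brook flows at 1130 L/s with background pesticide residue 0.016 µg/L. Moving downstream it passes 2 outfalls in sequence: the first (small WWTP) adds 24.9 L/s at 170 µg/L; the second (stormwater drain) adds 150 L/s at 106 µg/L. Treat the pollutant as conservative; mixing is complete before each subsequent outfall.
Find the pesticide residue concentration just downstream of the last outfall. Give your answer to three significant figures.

Outfall 1: combined Q = 1155 L/s; C = (1130·0.01600 + 24.90·170.0)/1155 = 3.681 µg/L.
Outfall 2: combined Q = 1305 L/s; C = (1155·3.681 + 150.0·106.0)/1305 = 15.44 µg/L.

15.4 µg/L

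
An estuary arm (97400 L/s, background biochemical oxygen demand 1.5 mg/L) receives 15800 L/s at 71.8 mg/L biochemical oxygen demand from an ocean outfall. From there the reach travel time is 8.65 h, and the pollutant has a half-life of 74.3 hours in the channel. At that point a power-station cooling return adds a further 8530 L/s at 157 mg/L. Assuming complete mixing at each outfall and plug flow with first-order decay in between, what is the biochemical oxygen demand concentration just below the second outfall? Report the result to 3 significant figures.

20.7 mg/L

Mixed concentration C = ΣQC/ΣQ = (97400·1.500 + 15800·71.80) / 113200 = 1281000/113200 = 11.31 mg/L; combined flow 113200 L/s.
Half-life 74.3 h → k = ln 2 / 74.3 = 0.009329 h⁻¹ = 0.2239 d⁻¹.
After decay, C = 11.31 × e^(−kt) = 11.31 × 0.9225 = 10.44 mg/L.
At the second outfall, C = (113200·10.44 + 8530·157.0) / (113200 + 8530) = 20.71 mg/L.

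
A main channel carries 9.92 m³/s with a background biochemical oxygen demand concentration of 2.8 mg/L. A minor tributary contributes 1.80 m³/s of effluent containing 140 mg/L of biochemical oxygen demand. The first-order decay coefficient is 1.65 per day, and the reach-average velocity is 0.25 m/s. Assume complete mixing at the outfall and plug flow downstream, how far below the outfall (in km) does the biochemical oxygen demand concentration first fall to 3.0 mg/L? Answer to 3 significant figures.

Conservation of mass: C = (9.920·2.800 + 1.800·140.0) / 11.72 = 279.8/11.72 = 23.87 mg/L.
Set 23.87·exp(−k·t) = 3.0 → t = ln(23.87/3.0)/k = 108600 s = 30.17 h.
Distance = v·t = 0.25·108600 = 27150 m = 27.15 km.

27.2 km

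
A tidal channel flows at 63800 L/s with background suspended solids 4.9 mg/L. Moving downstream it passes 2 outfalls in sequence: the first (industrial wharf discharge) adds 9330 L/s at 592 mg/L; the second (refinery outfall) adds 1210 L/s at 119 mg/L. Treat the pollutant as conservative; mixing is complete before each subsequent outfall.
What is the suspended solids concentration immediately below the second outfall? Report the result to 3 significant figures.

80.4 mg/L

Below outfall 1: Q → 73130 L/s, C = (63800·4.900 + 9330·592.0)/73130 = 79.80 mg/L.
Below outfall 2: Q → 74340 L/s, C = (73130·79.80 + 1210·119.0)/74340 = 80.44 mg/L.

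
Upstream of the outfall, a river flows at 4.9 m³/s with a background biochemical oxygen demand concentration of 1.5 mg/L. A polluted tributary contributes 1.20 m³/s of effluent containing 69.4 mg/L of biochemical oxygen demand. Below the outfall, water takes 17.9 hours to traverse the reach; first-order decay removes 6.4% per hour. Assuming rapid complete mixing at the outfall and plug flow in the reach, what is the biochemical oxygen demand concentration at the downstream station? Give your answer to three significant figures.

4.55 mg/L

Conservation of mass: C = (4.900·1.500 + 1.200·69.40) / 6.100 = 90.63/6.100 = 14.86 mg/L.
6.4%/h lost → k = −ln(1 − 0.064) = 0.06614 h⁻¹.
After decay, C = 14.86 × e^(−kt) = 14.86 × 0.3061 = 4.548 mg/L.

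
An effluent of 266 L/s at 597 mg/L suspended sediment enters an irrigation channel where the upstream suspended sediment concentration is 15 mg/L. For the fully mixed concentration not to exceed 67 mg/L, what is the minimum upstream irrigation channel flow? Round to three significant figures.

2710 L/s

Set C_mix = 67: (Q·15.00 + 266.0·597.0) / (Q + 266.0) = 67
→ Q = 266.0·(597.0 − 67)/(67 − 15.00) = 2711 L/s.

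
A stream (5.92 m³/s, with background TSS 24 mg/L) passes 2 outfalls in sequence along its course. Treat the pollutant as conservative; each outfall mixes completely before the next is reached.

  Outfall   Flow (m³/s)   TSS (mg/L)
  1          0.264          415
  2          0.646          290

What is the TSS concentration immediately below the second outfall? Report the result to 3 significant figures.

Below outfall 1: Q → 6.184 m³/s, C = (5.920·24.00 + 0.2640·415.0)/6.184 = 40.69 mg/L.
Below outfall 2: Q → 6.830 m³/s, C = (6.184·40.69 + 0.6460·290.0)/6.830 = 64.27 mg/L.

64.3 mg/L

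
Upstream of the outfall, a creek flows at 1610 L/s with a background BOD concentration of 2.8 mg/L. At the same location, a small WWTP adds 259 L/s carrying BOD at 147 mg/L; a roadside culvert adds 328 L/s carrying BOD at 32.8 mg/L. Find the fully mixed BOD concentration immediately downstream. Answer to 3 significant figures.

24.3 mg/L

Mass balance: C = (1610·2.800 + 259.0·147.0 + 328.0·32.80) / 2197 = 53340/2197 = 24.28 mg/L.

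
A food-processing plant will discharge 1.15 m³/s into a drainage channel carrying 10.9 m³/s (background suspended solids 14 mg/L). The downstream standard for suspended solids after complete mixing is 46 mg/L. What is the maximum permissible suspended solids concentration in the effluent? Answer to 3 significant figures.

349 mg/L

At the limit, (Qr·Cr + Qe·Cₑ)/(Qr + Qe) = 46:
Cₑ = (12.05·46 − 10.90·14.00) / 1.150 = 349.3 mg/L.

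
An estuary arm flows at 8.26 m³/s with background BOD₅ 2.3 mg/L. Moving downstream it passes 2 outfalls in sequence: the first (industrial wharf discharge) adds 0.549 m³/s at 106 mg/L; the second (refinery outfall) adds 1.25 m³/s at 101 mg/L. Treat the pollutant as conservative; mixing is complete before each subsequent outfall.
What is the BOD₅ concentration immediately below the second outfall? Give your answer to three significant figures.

20.2 mg/L

Below outfall 1: Q → 8.809 m³/s, C = (8.260·2.300 + 0.5490·106.0)/8.809 = 8.763 mg/L.
Below outfall 2: Q → 10.06 m³/s, C = (8.809·8.763 + 1.250·101.0)/10.06 = 20.22 mg/L.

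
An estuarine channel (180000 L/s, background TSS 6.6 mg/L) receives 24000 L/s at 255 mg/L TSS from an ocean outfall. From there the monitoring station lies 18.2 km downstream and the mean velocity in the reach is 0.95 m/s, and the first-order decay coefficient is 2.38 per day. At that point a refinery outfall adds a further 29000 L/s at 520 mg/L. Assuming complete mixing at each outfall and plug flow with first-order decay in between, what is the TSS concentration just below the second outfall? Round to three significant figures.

After mixing, C = (180000·6.600 + 24000·255.0) / 204000 = 7308000/204000 = 35.82 mg/L; combined flow 204000 L/s.
Travel time t = 18.2·1000 / 0.95 = 19160 s = 5.322 h.
Decay over the reach: 35.82·exp(−kt) = 35.82·0.5899 = 21.13 mg/L.
At the second outfall, C = (204000·21.13 + 29000·520.0) / (204000 + 29000) = 83.22 mg/L.

83.2 mg/L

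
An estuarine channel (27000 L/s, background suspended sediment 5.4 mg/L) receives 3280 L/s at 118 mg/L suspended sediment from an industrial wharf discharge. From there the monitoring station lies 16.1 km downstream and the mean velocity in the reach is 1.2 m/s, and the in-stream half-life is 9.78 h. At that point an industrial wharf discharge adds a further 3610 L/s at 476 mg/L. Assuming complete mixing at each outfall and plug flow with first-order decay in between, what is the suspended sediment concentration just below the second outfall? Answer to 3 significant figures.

62.8 mg/L

After mixing, C = (27000·5.400 + 3280·118.0) / 30280 = 532800/30280 = 17.60 mg/L; combined flow 30280 L/s.
Travel time t = 16.1·1000 / 1.2 = 13420 s = 3.727 h.
Half-life 9.78 h → k = ln 2 / 9.78 = 0.07087 h⁻¹ = 1.701 d⁻¹.
First-order decay: C = 17.60·exp(−k·t) = 17.60·0.7679 = 13.51 mg/L.
At the second outfall, C = (30280·13.51 + 3610·476.0) / (30280 + 3610) = 62.78 mg/L.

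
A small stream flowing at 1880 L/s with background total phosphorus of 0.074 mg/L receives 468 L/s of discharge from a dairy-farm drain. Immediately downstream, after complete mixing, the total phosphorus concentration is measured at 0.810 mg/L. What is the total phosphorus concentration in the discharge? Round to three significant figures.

Mass balance: 1880·0.07400 + 468.0·Cₑ = 2348·0.8100
→ Cₑ = (2348·0.8100 − 1880·0.07400) / 468.0 = 3.767 mg/L.

3.77 mg/L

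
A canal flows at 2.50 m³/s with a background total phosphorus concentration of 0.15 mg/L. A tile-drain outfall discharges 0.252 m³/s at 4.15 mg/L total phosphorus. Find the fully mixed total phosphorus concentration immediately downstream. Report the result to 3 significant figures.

0.516 mg/L

Mixed concentration C = ΣQC/ΣQ = (2.500·0.1500 + 0.2520·4.150) / 2.752 = 1.421/2.752 = 0.5163 mg/L.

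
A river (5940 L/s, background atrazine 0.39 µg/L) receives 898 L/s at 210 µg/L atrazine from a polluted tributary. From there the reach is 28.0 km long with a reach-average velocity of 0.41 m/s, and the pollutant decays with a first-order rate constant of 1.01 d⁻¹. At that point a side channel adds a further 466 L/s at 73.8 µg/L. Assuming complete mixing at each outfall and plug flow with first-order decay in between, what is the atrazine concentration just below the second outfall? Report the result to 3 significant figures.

Mixed concentration C = ΣQC/ΣQ = (5940·0.3900 + 898.0·210.0) / 6838 = 190900/6838 = 27.92 µg/L; combined flow 6838 L/s.
Travel time t = 28.0·1000 / 0.41 = 68290 s = 18.97 h.
Applying C = C₀e^(−kt): 27.92 × 0.4501 = 12.56 µg/L.
At the second outfall, C = (6838·12.56 + 466.0·73.80) / (6838 + 466.0) = 16.47 µg/L.

16.5 µg/L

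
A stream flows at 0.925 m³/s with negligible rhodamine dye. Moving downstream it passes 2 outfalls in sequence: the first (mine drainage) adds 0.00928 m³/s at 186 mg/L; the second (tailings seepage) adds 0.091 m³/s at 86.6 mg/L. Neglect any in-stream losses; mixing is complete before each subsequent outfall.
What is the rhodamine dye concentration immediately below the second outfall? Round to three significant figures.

Below outfall 1: Q → 0.9343 m³/s, C = (0.9250·0 + 0.009280·186.0)/0.9343 = 1.847 mg/L.
Below outfall 2: Q → 1.025 m³/s, C = (0.9343·1.847 + 0.09100·86.60)/1.025 = 9.370 mg/L.

9.37 mg/L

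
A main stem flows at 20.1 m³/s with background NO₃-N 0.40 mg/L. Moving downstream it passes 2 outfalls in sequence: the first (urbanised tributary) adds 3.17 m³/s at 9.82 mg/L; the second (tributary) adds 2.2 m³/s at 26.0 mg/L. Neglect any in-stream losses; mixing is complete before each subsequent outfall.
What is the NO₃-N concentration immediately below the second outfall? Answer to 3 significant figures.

Outfall 1: combined Q = 23.27 m³/s; C = (20.10·0.4000 + 3.170·9.820)/23.27 = 1.683 mg/L.
Outfall 2: combined Q = 25.47 m³/s; C = (23.27·1.683 + 2.200·26.00)/25.47 = 3.784 mg/L.

3.78 mg/L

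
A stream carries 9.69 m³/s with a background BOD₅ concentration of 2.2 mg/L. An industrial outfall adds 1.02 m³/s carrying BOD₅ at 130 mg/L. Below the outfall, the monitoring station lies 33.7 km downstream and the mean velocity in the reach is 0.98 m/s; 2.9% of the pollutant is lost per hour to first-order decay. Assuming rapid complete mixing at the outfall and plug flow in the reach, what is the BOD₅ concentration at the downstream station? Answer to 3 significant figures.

Flow-weighted average: C = (9.690·2.200 + 1.020·130.0) / 10.71 = 153.9/10.71 = 14.37 mg/L.
Travel time t = 33.7·1000 / 0.98 = 34390 s = 9.552 h.
2.9%/h lost → k = −ln(1 − 0.029) = 0.02943 h⁻¹.
Applying C = C₀e^(−kt): 14.37 × 0.7549 = 10.85 mg/L.

10.8 mg/L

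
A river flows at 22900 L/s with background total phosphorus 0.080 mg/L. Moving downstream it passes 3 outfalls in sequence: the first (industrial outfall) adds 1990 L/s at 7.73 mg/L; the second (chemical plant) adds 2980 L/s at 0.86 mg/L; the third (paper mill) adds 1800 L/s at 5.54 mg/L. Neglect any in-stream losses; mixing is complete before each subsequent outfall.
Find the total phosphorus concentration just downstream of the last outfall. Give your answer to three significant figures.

1.00 mg/L

Outfall 1: combined Q = 24890 L/s; C = (22900·0.08000 + 1990·7.730)/24890 = 0.6916 mg/L.
Outfall 2: combined Q = 27870 L/s; C = (24890·0.6916 + 2980·0.8600)/27870 = 0.7096 mg/L.
Outfall 3: combined Q = 29670 L/s; C = (27870·0.7096 + 1800·5.540)/29670 = 1.003 mg/L.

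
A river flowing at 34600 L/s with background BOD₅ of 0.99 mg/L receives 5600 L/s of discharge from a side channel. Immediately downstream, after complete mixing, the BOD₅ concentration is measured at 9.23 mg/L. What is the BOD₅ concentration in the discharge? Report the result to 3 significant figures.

Mass balance: 34600·0.9900 + 5600·Cₑ = 40200·9.230
→ Cₑ = (40200·9.230 − 34600·0.9900) / 5600 = 60.14 mg/L.

60.1 mg/L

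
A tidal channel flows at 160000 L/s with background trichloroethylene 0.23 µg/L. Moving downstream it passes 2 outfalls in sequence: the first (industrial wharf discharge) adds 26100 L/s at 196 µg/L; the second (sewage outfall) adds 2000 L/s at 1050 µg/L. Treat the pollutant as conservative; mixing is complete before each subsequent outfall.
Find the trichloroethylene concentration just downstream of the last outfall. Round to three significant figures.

38.6 µg/L

After outfall 1: Q = 160000 + 26100 = 186100 L/s; C = (160000·0.2300 + 26100·196.0)/186100 = 27.69 µg/L.
After outfall 2: Q = 186100 + 2000 = 188100 L/s; C = (186100·27.69 + 2000·1050)/188100 = 38.56 µg/L.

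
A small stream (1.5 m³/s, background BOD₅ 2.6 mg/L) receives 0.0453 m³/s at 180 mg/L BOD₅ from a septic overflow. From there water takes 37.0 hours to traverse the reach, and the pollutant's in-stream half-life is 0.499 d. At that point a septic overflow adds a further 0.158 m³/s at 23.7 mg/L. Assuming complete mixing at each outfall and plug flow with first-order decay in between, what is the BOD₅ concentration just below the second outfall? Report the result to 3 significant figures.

3.03 mg/L

Mass balance: C = (1.500·2.600 + 0.04530·180.0) / 1.545 = 12.05/1.545 = 7.800 mg/L; combined flow 1.545 m³/s.
Half-life 0.499 d → k = ln 2 / 0.499 = 1.389 d⁻¹.
Decay over the reach: 7.800·exp(−kt) = 7.800·0.1175 = 0.9164 mg/L.
At the second outfall, C = (1.545·0.9164 + 0.1580·23.70) / (1.545 + 0.1580) = 3.030 mg/L.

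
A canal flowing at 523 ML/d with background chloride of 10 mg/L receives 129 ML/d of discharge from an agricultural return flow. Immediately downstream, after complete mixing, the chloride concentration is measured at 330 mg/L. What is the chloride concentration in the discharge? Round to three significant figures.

Mass balance: 523.0·10.00 + 129.0·Cₑ = 652.0·330.0
→ Cₑ = (652.0·330.0 − 523.0·10.00) / 129.0 = 1627 mg/L.

1630 mg/L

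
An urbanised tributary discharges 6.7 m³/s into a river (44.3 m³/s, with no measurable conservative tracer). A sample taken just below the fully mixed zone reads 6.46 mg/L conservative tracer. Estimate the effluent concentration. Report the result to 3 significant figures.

Mass balance: 44.30·0 + 6.700·Cₑ = 51.00·6.460
→ Cₑ = (51.00·6.460 − 44.30·0) / 6.700 = 49.17 mg/L.

49.2 mg/L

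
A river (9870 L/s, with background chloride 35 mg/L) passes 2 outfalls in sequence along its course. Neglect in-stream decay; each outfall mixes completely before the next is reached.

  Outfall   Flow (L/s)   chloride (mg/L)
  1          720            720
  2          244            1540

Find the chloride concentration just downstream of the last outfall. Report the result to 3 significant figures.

After outfall 1: Q = 9870 + 720.0 = 10590 L/s; C = (9870·35.00 + 720.0·720.0)/10590 = 81.57 mg/L.
After outfall 2: Q = 10590 + 244.0 = 10830 L/s; C = (10590·81.57 + 244.0·1540)/10830 = 114.4 mg/L.

114 mg/L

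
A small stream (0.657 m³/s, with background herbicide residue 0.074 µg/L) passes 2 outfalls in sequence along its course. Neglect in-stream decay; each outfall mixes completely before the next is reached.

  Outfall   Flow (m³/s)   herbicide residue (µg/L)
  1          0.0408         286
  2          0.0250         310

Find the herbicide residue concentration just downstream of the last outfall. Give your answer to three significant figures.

26.9 µg/L

After outfall 1: Q = 0.6570 + 0.04080 = 0.6978 m³/s; C = (0.6570·0.07400 + 0.04080·286.0)/0.6978 = 16.79 µg/L.
After outfall 2: Q = 0.6978 + 0.02500 = 0.7228 m³/s; C = (0.6978·16.79 + 0.02500·310.0)/0.7228 = 26.93 µg/L.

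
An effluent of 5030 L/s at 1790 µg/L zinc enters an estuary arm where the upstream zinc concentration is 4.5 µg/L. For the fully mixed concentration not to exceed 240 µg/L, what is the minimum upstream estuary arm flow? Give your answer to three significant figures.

Set C_mix = 240: (Q·4.500 + 5030·1790) / (Q + 5030) = 240
→ Q = 5030·(1790 − 240)/(240 − 4.500) = 33110 L/s.

33100 L/s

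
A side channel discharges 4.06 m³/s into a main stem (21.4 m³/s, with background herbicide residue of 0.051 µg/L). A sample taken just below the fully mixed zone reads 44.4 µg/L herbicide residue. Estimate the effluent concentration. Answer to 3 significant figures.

Mass balance: 21.40·0.05100 + 4.060·Cₑ = 25.46·44.40
→ Cₑ = (25.46·44.40 − 21.40·0.05100) / 4.060 = 278.2 µg/L.

278 µg/L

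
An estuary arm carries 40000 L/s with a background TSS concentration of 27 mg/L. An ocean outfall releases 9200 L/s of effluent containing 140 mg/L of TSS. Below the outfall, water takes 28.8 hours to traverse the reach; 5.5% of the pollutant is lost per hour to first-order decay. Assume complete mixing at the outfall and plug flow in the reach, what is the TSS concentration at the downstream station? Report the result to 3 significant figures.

9.44 mg/L

Flow-weighted average: C = (40000·27.00 + 9200·140.0) / 49200 = 2368000/49200 = 48.13 mg/L.
5.5%/h lost → k = −ln(1 − 0.055) = 0.05657 h⁻¹.
After decay, C = 48.13 × e^(−kt) = 48.13 × 0.1961 = 9.437 mg/L.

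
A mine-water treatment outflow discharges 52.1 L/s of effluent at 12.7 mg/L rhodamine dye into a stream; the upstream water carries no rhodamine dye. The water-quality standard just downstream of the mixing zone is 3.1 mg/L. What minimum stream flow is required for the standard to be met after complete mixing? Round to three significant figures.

161 L/s

Set C_mix = 3.1: (Q·0 + 52.10·12.70) / (Q + 52.10) = 3.1
→ Q = 52.10·(12.70 − 3.1)/(3.1 − 0) = 161.3 L/s.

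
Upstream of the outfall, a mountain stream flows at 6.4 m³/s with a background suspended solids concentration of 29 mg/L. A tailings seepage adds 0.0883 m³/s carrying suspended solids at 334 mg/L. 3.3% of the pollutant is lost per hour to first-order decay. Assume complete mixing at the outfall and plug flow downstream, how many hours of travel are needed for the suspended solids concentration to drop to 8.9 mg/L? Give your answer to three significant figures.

Mixed concentration C = ΣQC/ΣQ = (6.400·29.00 + 0.08830·334.0) / 6.488 = 215.1/6.488 = 33.15 mg/L.
3.3%/h lost → k = −ln(1 − 0.033) = 0.03356 h⁻¹.
33.15·exp(−k·t) = 8.9 → t = ln(33.15/8.9)/k = 141100 s = 39.19 h.

39.2 h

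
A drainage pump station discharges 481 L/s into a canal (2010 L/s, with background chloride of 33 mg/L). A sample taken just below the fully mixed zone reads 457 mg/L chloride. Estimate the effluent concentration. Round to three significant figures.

2230 mg/L

Mass balance: 2010·33.00 + 481.0·Cₑ = 2491·457.0
→ Cₑ = (2491·457.0 − 2010·33.00) / 481.0 = 2229 mg/L.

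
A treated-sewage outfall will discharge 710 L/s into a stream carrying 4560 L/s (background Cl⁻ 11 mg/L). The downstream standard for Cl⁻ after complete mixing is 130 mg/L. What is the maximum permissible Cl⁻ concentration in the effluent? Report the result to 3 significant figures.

At the limit, (Qr·Cr + Qe·Cₑ)/(Qr + Qe) = 130:
Cₑ = (5270·130 − 4560·11.00) / 710.0 = 894.3 mg/L.

894 mg/L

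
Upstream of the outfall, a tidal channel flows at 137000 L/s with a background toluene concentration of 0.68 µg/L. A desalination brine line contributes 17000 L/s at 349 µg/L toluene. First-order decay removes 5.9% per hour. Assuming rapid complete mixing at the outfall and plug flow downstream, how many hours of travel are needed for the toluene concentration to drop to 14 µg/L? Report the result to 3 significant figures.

Mass balance: C = (137000·0.6800 + 17000·349.0) / 154000 = 6026000/154000 = 39.13 µg/L.
5.9%/h lost → k = −ln(1 − 0.059) = 0.06081 h⁻¹.
39.13·exp(−k·t) = 14 → t = ln(39.13/14)/k = 60850 s = 16.90 h.

16.9 h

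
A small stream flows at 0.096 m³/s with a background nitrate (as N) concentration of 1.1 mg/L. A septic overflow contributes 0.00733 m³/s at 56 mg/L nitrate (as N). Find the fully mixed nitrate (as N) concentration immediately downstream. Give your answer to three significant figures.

Mass balance: C = (0.09600·1.100 + 0.007330·56.00) / 0.1033 = 0.5161/0.1033 = 4.994 mg/L.

4.99 mg/L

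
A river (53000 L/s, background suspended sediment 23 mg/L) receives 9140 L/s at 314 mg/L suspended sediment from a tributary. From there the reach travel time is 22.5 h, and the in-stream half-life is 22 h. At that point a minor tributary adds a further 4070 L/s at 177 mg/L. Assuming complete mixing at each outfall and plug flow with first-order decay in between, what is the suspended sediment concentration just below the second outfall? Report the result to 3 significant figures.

Flow-weighted average: C = (53000·23.00 + 9140·314.0) / 62140 = 4089000/62140 = 65.80 mg/L; combined flow 62140 L/s.
Half-life 22 h → k = ln 2 / 22 = 0.03151 h⁻¹ = 0.7562 d⁻¹.
Applying C = C₀e^(−kt): 65.80 × 0.4922 = 32.39 mg/L.
At the second outfall, C = (62140·32.39 + 4070·177.0) / (62140 + 4070) = 41.28 mg/L.

41.3 mg/L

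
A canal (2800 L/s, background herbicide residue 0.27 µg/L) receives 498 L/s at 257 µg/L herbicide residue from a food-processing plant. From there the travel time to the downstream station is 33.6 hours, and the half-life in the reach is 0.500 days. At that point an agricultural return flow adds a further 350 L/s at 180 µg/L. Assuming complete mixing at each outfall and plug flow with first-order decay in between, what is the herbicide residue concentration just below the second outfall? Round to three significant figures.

Flow-weighted average: C = (2800·0.2700 + 498.0·257.0) / 3298 = 128700/3298 = 39.04 µg/L; combined flow 3298 L/s.
Half-life 0.500 d → k = ln 2 / 0.500 = 1.386 d⁻¹.
After decay, C = 39.04 × e^(−kt) = 39.04 × 0.1436 = 5.605 µg/L.
At the second outfall, C = (3298·5.605 + 350.0·180.0) / (3298 + 350.0) = 22.34 µg/L.

22.3 µg/L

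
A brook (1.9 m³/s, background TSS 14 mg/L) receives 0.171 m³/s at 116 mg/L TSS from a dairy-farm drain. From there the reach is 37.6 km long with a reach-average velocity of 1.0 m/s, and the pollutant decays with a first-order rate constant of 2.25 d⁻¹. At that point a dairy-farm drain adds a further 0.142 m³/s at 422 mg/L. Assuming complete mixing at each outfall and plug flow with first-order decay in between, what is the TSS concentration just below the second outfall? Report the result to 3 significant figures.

35.0 mg/L

Mixed concentration C = ΣQC/ΣQ = (1.900·14.00 + 0.1710·116.0) / 2.071 = 46.44/2.071 = 22.42 mg/L; combined flow 2.071 m³/s.
Travel time t = 37.6·1000 / 1.0 = 37600 s = 10.44 h.
Decay over the reach: 22.42·exp(−kt) = 22.42·0.3756 = 8.422 mg/L.
At the second outfall, C = (2.071·8.422 + 0.1420·422.0) / (2.071 + 0.1420) = 34.96 mg/L.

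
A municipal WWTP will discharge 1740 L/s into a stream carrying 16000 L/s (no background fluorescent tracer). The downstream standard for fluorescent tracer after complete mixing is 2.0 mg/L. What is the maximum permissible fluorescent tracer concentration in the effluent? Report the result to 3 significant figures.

At the limit, (Qr·Cr + Qe·Cₑ)/(Qr + Qe) = 2.0:
Cₑ = (17740·2.0 − 16000·0) / 1740 = 20.39 mg/L.

20.4 mg/L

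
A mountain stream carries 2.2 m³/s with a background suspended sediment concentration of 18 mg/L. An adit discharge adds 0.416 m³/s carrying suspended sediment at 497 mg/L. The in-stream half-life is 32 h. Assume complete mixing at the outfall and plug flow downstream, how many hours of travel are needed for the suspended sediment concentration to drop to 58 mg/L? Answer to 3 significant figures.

After mixing, C = (2.200·18.00 + 0.4160·497.0) / 2.616 = 246.4/2.616 = 94.17 mg/L.
Half-life 32 h → k = ln 2 / 32 = 0.02166 h⁻¹ = 0.5199 d⁻¹.
94.17·exp(−k·t) = 58 → t = ln(94.17/58)/k = 80550 s = 22.38 h.

22.4 h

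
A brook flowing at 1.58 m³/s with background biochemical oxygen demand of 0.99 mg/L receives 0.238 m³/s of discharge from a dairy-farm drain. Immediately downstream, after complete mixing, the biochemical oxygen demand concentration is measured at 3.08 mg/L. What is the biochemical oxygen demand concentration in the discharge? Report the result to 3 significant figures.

17.0 mg/L

Mass balance: 1.580·0.9900 + 0.2380·Cₑ = 1.818·3.080
→ Cₑ = (1.818·3.080 − 1.580·0.9900) / 0.2380 = 16.95 mg/L.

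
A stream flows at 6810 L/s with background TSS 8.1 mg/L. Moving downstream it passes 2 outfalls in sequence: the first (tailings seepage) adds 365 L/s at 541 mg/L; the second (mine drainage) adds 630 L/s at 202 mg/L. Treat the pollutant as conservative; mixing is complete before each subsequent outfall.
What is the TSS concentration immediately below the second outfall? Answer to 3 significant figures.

After outfall 1: Q = 6810 + 365.0 = 7175 L/s; C = (6810·8.100 + 365.0·541.0)/7175 = 35.21 mg/L.
After outfall 2: Q = 7175 + 630.0 = 7805 L/s; C = (7175·35.21 + 630.0·202.0)/7805 = 48.67 mg/L.

48.7 mg/L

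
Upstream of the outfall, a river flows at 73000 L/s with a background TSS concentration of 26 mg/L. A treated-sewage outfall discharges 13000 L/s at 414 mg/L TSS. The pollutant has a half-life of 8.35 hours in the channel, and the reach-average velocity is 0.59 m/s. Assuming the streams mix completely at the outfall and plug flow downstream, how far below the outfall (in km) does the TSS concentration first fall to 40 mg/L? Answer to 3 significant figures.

19.2 km

Mixed concentration C = ΣQC/ΣQ = (73000·26.00 + 13000·414.0) / 86000 = 7280000/86000 = 84.65 mg/L.
Half-life 8.35 h → k = ln 2 / 8.35 = 0.08301 h⁻¹ = 1.992 d⁻¹.
Set 84.65·exp(−k·t) = 40 → t = ln(84.65/40)/k = 32510 s = 9.031 h.
Distance = v·t = 0.59·32510 = 19180 m = 19.18 km.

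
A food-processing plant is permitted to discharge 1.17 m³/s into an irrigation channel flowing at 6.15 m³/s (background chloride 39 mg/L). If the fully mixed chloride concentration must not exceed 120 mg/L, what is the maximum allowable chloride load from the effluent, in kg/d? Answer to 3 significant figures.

Mass balance at the limit: 6.150·39.00 + 1.170·Cₑ = 7.320·120 → Cₑ = 545.8 mg/L.
Load = 1.170 m³/s × 545.8 g/m³ × 86 400 s/d = 55170 kg/d.

55200 kg/d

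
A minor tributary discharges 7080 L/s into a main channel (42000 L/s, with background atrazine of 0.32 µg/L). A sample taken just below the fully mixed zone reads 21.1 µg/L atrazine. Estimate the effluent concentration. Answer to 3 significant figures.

Mass balance: 42000·0.3200 + 7080·Cₑ = 49080·21.10
→ Cₑ = (49080·21.10 − 42000·0.3200) / 7080 = 144.4 µg/L.

144 µg/L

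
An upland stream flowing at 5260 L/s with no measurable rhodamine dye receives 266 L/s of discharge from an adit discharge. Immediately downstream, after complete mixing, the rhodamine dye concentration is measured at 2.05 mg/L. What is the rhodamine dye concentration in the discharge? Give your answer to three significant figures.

42.6 mg/L

Mass balance: 5260·0 + 266.0·Cₑ = 5526·2.050
→ Cₑ = (5526·2.050 − 5260·0) / 266.0 = 42.59 mg/L.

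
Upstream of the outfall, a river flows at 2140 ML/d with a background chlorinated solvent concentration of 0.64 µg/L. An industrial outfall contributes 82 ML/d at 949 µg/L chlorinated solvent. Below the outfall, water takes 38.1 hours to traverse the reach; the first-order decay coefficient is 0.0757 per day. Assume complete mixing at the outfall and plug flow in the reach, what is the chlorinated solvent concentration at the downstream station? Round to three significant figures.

31.6 µg/L

Flow-weighted average: C = (2140·0.6400 + 82.00·949.0) / 2222 = 79190/2222 = 35.64 µg/L.
Decay over the reach: 35.64·exp(−kt) = 35.64·0.8868 = 31.60 µg/L.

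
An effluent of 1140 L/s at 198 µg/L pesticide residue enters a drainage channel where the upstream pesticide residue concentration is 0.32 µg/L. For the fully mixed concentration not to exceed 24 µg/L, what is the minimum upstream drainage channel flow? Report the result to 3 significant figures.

8380 L/s

Set C_mix = 24: (Q·0.3200 + 1140·198.0) / (Q + 1140) = 24
→ Q = 1140·(198.0 − 24)/(24 − 0.3200) = 8377 L/s.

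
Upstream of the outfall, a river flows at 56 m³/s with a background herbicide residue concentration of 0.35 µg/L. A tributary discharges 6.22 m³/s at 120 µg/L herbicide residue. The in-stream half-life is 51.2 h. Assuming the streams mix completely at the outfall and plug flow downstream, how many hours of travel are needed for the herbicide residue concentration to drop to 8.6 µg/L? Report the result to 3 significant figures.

26.5 h

Conservation of mass: C = (56.00·0.3500 + 6.220·120.0) / 62.22 = 766.0/62.22 = 12.31 µg/L.
Half-life 51.2 h → k = ln 2 / 51.2 = 0.01354 h⁻¹ = 0.3249 d⁻¹.
12.31·exp(−k·t) = 8.6 → t = ln(12.31/8.6)/k = 95400 s = 26.50 h.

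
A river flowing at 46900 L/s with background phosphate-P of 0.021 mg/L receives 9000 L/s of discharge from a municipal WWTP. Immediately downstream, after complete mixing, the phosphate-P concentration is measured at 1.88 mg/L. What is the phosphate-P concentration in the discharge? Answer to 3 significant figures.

11.6 mg/L

Mass balance: 46900·0.02100 + 9000·Cₑ = 55900·1.880
→ Cₑ = (55900·1.880 − 46900·0.02100) / 9000 = 11.57 mg/L.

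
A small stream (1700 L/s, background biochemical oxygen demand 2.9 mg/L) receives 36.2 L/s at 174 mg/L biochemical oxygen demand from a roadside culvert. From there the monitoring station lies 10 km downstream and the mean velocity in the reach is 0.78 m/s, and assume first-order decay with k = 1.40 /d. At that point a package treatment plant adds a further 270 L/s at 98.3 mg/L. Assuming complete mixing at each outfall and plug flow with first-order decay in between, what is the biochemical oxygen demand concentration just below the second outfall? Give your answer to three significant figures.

After mixing, C = (1700·2.900 + 36.20·174.0) / 1736 = 11230/1736 = 6.467 mg/L; combined flow 1736 L/s.
Travel time t = 10·1000 / 0.78 = 12820 s = 3.561 h.
Decay over the reach: 6.467·exp(−kt) = 6.467·0.8124 = 5.254 mg/L.
Second outfall: C = (1736·5.254 + 270.0·98.30)/2006 = 17.78 mg/L.

17.8 mg/L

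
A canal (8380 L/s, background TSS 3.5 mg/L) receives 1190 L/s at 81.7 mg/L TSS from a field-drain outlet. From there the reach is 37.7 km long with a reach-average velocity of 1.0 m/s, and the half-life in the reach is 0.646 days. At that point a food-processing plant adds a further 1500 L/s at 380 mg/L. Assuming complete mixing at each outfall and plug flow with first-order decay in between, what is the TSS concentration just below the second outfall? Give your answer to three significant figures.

After mixing, C = (8380·3.500 + 1190·81.70) / 9570 = 126600/9570 = 13.22 mg/L; combined flow 9570 L/s.
Travel time t = 37.7·1000 / 1.0 = 37700 s = 10.47 h.
Half-life 0.646 d → k = ln 2 / 0.646 = 1.073 d⁻¹.
Decay over the reach: 13.22·exp(−kt) = 13.22·0.6261 = 8.280 mg/L.
Second outfall: C = (9570·8.280 + 1500·380.0)/11070 = 58.65 mg/L.

58.6 mg/L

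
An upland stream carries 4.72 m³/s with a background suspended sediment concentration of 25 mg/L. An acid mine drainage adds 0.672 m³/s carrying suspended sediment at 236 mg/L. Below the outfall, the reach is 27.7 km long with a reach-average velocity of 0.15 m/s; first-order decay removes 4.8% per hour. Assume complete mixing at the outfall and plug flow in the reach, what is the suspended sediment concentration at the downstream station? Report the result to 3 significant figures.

4.11 mg/L

Flow-weighted average: C = (4.720·25.00 + 0.6720·236.0) / 5.392 = 276.6/5.392 = 51.30 mg/L.
Travel time t = 27.7·1000 / 0.15 = 184700 s = 51.30 h.
4.8%/h lost → k = −ln(1 − 0.048) = 0.04919 h⁻¹.
After decay, C = 51.30 × e^(−kt) = 51.30 × 0.08020 = 4.114 mg/L.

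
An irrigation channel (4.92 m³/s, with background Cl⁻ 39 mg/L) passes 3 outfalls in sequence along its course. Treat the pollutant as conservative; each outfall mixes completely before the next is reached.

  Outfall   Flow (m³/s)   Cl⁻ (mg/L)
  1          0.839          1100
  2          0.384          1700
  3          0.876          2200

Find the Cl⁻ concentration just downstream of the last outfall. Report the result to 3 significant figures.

526 mg/L

Outfall 1: combined Q = 5.759 m³/s; C = (4.920·39.00 + 0.8390·1100)/5.759 = 193.6 mg/L.
Outfall 2: combined Q = 6.143 m³/s; C = (5.759·193.6 + 0.3840·1700)/6.143 = 287.7 mg/L.
Outfall 3: combined Q = 7.019 m³/s; C = (6.143·287.7 + 0.8760·2200)/7.019 = 526.4 mg/L.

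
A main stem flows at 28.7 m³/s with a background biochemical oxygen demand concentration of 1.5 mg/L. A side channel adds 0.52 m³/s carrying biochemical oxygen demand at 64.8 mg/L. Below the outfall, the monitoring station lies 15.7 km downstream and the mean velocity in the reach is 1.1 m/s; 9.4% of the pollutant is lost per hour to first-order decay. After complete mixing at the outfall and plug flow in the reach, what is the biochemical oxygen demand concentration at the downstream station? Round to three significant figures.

Mixed concentration C = ΣQC/ΣQ = (28.70·1.500 + 0.5200·64.80) / 29.22 = 76.75/29.22 = 2.626 mg/L.
Travel time t = 15.7·1000 / 1.1 = 14270 s = 3.965 h.
9.4%/h lost → k = −ln(1 − 0.094) = 0.09872 h⁻¹.
First-order decay: C = 2.626·exp(−k·t) = 2.626·0.6761 = 1.776 mg/L.

1.78 mg/L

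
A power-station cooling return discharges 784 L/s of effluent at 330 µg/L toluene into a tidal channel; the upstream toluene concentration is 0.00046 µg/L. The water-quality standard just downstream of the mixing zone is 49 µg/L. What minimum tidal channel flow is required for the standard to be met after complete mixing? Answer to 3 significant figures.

Set C_mix = 49: (Q·0.0004600 + 784.0·330.0) / (Q + 784.0) = 49
→ Q = 784.0·(330.0 − 49)/(49 − 0.0004600) = 4496 L/s.

4500 L/s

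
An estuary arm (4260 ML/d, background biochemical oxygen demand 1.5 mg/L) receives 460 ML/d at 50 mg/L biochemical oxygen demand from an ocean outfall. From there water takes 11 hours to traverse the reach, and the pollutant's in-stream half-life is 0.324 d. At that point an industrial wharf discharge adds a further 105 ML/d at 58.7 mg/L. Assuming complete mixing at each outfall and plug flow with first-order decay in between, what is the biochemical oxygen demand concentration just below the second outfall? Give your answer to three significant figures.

Mixed concentration C = ΣQC/ΣQ = (4260·1.500 + 460.0·50.00) / 4720 = 29390/4720 = 6.227 mg/L; combined flow 4720 ML/d.
Half-life 0.324 d → k = ln 2 / 0.324 = 2.139 d⁻¹.
After decay, C = 6.227 × e^(−kt) = 6.227 × 0.3751 = 2.336 mg/L.
At the second outfall, C = (4720·2.336 + 105.0·58.70) / (4720 + 105.0) = 3.562 mg/L.

3.56 mg/L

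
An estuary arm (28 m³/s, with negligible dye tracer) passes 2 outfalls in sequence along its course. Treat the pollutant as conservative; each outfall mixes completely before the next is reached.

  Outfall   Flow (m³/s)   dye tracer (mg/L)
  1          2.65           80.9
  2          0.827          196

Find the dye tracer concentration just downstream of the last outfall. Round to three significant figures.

12.0 mg/L

Below outfall 1: Q → 30.65 m³/s, C = (28.00·0 + 2.650·80.90)/30.65 = 6.995 mg/L.
Below outfall 2: Q → 31.48 m³/s, C = (30.65·6.995 + 0.8270·196.0)/31.48 = 11.96 mg/L.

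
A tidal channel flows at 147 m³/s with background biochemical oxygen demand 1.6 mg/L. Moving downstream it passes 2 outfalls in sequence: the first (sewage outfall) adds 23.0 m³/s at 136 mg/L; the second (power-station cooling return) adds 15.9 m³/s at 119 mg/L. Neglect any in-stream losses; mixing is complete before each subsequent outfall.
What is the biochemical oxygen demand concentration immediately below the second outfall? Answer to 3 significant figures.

After outfall 1: Q = 147.0 + 23.00 = 170.0 m³/s; C = (147.0·1.600 + 23.00·136.0)/170.0 = 19.78 mg/L.
After outfall 2: Q = 170.0 + 15.90 = 185.9 m³/s; C = (170.0·19.78 + 15.90·119.0)/185.9 = 28.27 mg/L.

28.3 mg/L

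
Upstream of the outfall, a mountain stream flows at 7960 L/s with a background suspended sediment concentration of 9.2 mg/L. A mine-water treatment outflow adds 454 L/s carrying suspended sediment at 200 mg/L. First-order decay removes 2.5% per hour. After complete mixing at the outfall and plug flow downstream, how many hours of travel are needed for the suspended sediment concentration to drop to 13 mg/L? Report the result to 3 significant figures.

Mixed concentration C = ΣQC/ΣQ = (7960·9.200 + 454.0·200.0) / 8414 = 164000/8414 = 19.50 mg/L.
2.5%/h lost → k = −ln(1 − 0.025) = 0.02532 h⁻¹.
19.50·exp(−k·t) = 13 → t = ln(19.50/13)/k = 57620 s = 16.01 h.

16.0 h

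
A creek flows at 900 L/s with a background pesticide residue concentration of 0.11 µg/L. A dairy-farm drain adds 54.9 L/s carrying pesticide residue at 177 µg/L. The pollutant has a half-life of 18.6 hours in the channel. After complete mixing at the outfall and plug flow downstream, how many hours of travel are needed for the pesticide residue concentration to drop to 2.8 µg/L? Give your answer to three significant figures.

34.9 h

Conservation of mass: C = (900.0·0.1100 + 54.90·177.0) / 954.9 = 9816/954.9 = 10.28 µg/L.
Half-life 18.6 h → k = ln 2 / 18.6 = 0.03727 h⁻¹ = 0.8944 d⁻¹.
10.28·exp(−k·t) = 2.8 → t = ln(10.28/2.8)/k = 125600 s = 34.90 h.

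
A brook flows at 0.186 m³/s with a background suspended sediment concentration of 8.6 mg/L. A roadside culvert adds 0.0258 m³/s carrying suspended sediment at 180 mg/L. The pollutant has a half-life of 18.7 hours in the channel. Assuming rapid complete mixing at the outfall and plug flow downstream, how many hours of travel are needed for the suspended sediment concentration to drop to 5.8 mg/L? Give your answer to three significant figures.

43.9 h

Mixed concentration C = ΣQC/ΣQ = (0.1860·8.600 + 0.02580·180.0) / 0.2118 = 6.244/0.2118 = 29.48 mg/L.
Half-life 18.7 h → k = ln 2 / 18.7 = 0.03707 h⁻¹ = 0.8896 d⁻¹.
29.48·exp(−k·t) = 5.8 → t = ln(29.48/5.8)/k = 157900 s = 43.86 h.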